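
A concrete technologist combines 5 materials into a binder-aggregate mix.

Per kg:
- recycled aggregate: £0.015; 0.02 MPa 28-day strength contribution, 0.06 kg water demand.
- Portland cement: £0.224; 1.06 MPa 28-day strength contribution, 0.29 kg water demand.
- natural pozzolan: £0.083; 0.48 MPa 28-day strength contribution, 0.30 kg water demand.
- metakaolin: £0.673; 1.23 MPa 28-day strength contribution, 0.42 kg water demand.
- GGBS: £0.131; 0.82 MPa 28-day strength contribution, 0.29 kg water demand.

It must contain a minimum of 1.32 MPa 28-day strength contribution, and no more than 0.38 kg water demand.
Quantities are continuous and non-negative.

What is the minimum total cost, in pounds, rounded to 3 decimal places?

Let x1 = kg of recycled aggregate, x2 = kg of Portland cement, x3 = kg of natural pozzolan, x4 = kg of metakaolin, x5 = kg of GGBS.
Minimise 0.015x1 + 0.224x2 + 0.083x3 + 0.673x4 + 0.131x5 subject to:
  0.02x1 + 1.06x2 + 0.48x3 + 1.23x4 + 0.82x5 ≥ 1.32   (28-day strength contribution)
  0.06x1 + 0.29x2 + 0.3x3 + 0.42x4 + 0.29x5 ≤ 0.38   (water demand)
  x1, x2, x3, x4, x5 ≥ 0.
At the optimum only Portland cement, GGBS are positive (recycled aggregate, natural pozzolan, metakaolin = 0). The 28-day strength contribution and water demand requirements are met with equality.
That vertex is x2 = 1.023, x5 = 0.2874.
Total cost: 0.224·1.023 + 0.131·0.2874 = 0.26680.

£0.267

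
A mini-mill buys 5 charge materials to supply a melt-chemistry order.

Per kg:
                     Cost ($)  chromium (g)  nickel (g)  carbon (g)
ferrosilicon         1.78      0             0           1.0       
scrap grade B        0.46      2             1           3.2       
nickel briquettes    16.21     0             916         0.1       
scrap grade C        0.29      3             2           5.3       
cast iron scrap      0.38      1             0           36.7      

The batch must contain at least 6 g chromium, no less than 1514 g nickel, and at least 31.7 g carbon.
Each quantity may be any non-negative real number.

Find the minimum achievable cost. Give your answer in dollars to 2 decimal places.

Treat it as an LP. Let x1 = kg of ferrosilicon, x2 = kg of scrap grade B, x3 = kg of nickel briquettes, x4 = kg of scrap grade C, x5 = kg of cast iron scrap.
min 1.78x1 + 0.46x2 + 16.21x3 + 0.29x4 + 0.38x5 with:
  2x2 + 3x4 + 1x5 ≥ 6   (chromium)
  1x2 + 916x3 + 2x4 ≥ 1514   (nickel)
  1x1 + 3.2x2 + 0.1x3 + 5.3x4 + 36.7x5 ≥ 31.7   (carbon)
  x1, x2, x3, x4, x5 ≥ 0.
The cheapest feasible vertex uses only nickel briquettes, scrap grade C, cast iron scrap; ferrosilicon, scrap grade B are not used. Binding constraints: chromium, nickel, carbon.
Optimal quantities: nickel briquettes = 1.649 kg, scrap grade C = 1.8 kg, cast iron scrap = 0.5993 kg.
Objective = 16.21·1.649 + 0.29·1.8 + 0.38·0.5993 = 27.4800.

$27.48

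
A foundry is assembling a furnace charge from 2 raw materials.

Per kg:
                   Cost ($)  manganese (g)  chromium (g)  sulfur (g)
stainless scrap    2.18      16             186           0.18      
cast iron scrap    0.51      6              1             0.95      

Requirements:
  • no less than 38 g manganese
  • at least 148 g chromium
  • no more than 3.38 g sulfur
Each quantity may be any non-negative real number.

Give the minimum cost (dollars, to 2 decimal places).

Let x1 = kg of stainless scrap, x2 = kg of cast iron scrap.
Minimize 2.18x1 + 0.51x2 with:
  16x1 + 6x2 ≥ 38   (manganese)
  186x1 + 1x2 ≥ 148   (chromium)
  0.18x1 + 0.95x2 ≤ 3.38   (sulfur)
  x1, x2 ≥ 0.
Both inputs are positive at the optimum. The manganese and sulfur requirements are met with equality.
Solving gives x1 = 1.12, x2 = 3.346.
Hence cost = 2.18·1.12 + 0.51·3.346 = $4.1481.

$4.15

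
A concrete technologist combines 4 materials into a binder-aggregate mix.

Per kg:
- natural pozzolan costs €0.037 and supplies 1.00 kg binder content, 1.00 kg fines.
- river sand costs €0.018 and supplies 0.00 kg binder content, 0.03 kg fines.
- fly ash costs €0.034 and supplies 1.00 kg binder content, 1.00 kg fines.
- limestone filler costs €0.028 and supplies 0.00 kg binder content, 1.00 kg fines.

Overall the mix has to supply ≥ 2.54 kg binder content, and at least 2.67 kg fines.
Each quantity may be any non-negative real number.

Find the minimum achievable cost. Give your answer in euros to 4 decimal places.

This is a linear program. Let x1 = kg of natural pozzolan, x2 = kg of river sand, x3 = kg of fly ash, x4 = kg of limestone filler.
Minimise 0.037x1 + 0.018x2 + 0.034x3 + 0.028x4 subject to:
  1x1 + 1x3 ≥ 2.54   (binder content)
  1x1 + 0.03x2 + 1x3 + 1x4 ≥ 2.67   (fines)
  x1, x2, x3, x4 ≥ 0.
The optimal basis is {fly ash, limestone filler}; natural pozzolan, river sand drop out. The binder content and fines requirements are met with equality.
Solving gives x3 = 2.54, x4 = 0.13.
Total cost: 0.034·2.54 + 0.028·0.13 = 0.090000.

€0.0900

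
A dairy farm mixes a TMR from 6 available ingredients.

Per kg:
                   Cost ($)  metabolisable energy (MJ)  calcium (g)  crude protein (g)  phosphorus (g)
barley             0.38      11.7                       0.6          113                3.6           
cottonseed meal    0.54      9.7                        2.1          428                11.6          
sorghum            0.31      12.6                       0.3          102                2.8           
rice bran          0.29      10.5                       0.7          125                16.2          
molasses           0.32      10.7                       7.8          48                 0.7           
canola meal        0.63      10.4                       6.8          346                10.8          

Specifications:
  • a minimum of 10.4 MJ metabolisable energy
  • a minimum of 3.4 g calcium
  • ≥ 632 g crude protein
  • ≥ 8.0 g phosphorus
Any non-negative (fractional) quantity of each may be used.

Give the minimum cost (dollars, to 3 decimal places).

$0.808

Let x1 = kg of barley, x2 = kg of cottonseed meal, x3 = kg of sorghum, x4 = kg of rice bran, x5 = kg of molasses, x6 = kg of canola meal.
min 0.38x1 + 0.54x2 + 0.31x3 + 0.29x4 + 0.32x5 + 0.63x6 subject to:
  11.7x1 + 9.7x2 + 12.6x3 + 10.5x4 + 10.7x5 + 10.4x6 ≥ 10.4   (metabolisable energy)
  0.6x1 + 2.1x2 + 0.3x3 + 0.7x4 + 7.8x5 + 6.8x6 ≥ 3.4   (calcium)
  113x1 + 428x2 + 102x3 + 125x4 + 48x5 + 346x6 ≥ 632   (crude protein)
  3.6x1 + 11.6x2 + 2.8x3 + 16.2x4 + 0.7x5 + 10.8x6 ≥ 8   (phosphorus)
  x1, x2, x3, x4, x5, x6 ≥ 0.
The minimum-cost mix takes nothing from barley, sorghum, rice bran, canola meal — only cottonseed meal, molasses. The calcium and crude protein requirements are met with equality.
Optimal quantities: cottonseed meal = 1.472 kg, molasses = 0.03954 kg.
Hence cost = 0.54·1.472 + 0.32·0.03954 = $0.80753.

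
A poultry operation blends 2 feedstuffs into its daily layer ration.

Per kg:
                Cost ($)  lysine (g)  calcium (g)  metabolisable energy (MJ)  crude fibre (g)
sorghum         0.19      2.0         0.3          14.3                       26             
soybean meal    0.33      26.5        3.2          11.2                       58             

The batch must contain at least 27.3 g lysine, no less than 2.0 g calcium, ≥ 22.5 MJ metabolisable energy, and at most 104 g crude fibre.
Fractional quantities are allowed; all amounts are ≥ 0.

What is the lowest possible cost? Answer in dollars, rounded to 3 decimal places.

$0.474

This is a linear program. Let x1 = kg of sorghum, x2 = kg of soybean meal.
Minimise 0.19x1 + 0.33x2 subject to:
  2x1 + 26.5x2 ≥ 27.3   (lysine)
  0.3x1 + 3.2x2 ≥ 2   (calcium)
  14.3x1 + 11.2x2 ≥ 22.5   (metabolisable energy)
  26x1 + 58x2 ≤ 104   (crude fibre)
  x1, x2 ≥ 0.
Both inputs are positive at the optimum. There the lysine and metabolisable energy constraints are tight.
Solving gives x1 = 0.8147, x2 = 0.9687.
Total cost: 0.19·0.8147 + 0.33·0.9687 = 0.47446.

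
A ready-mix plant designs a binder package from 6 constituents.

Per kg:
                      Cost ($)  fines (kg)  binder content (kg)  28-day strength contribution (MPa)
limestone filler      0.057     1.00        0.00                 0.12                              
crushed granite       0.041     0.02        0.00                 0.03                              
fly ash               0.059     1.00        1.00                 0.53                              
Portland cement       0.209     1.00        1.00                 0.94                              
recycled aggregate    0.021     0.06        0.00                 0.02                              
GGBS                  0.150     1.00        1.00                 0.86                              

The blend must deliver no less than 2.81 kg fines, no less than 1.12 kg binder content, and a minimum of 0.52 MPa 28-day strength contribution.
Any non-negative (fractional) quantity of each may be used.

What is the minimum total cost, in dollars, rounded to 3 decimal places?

Treat it as an LP. Let x1 = kg of limestone filler, x2 = kg of crushed granite, x3 = kg of fly ash, x4 = kg of Portland cement, x5 = kg of recycled aggregate, x6 = kg of GGBS.
Minimize 0.057x1 + 0.041x2 + 0.059x3 + 0.209x4 + 0.021x5 + 0.15x6 s.t.:
  1x1 + 0.02x2 + 1x3 + 1x4 + 0.06x5 + 1x6 ≥ 2.81   (fines)
  1x3 + 1x4 + 1x6 ≥ 1.12   (binder content)
  0.12x1 + 0.03x2 + 0.53x3 + 0.94x4 + 0.02x5 + 0.86x6 ≥ 0.52   (28-day strength contribution)
  x1, x2, x3, x4, x5, x6 ≥ 0.
At the optimum only limestone filler, fly ash are positive (crushed granite, Portland cement, recycled aggregate, GGBS = 0). The fines and binder content requirements are met with equality.
Optimal quantities: limestone filler = 1.69 kg, fly ash = 1.12 kg.
Total cost: 0.057·1.69 + 0.059·1.12 = 0.16241.

$0.162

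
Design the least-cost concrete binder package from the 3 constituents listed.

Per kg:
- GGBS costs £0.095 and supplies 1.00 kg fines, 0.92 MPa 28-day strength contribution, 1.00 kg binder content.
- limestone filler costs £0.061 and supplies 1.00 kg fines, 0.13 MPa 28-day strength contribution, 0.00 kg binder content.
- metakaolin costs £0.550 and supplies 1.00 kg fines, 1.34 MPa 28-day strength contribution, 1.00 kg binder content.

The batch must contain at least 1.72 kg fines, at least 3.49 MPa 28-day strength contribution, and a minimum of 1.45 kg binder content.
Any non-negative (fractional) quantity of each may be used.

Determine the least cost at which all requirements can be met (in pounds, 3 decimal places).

£0.360

Let x1 = kg of GGBS, x2 = kg of limestone filler, x3 = kg of metakaolin.
Minimise 0.095x1 + 0.061x2 + 0.55x3 with:
  1x1 + 1x2 + 1x3 ≥ 1.72   (fines)
  0.92x1 + 0.13x2 + 1.34x3 ≥ 3.49   (28-day strength contribution)
  1x1 + 1x3 ≥ 1.45   (binder content)
  x1, x2, x3 ≥ 0.
The cheapest feasible vertex uses only GGBS; limestone filler, metakaolin are not used. Binding constraint: 28-day strength contribution.
So GGBS = 3.793 kg.
Cost = 0.095·3.793 = 0.36034.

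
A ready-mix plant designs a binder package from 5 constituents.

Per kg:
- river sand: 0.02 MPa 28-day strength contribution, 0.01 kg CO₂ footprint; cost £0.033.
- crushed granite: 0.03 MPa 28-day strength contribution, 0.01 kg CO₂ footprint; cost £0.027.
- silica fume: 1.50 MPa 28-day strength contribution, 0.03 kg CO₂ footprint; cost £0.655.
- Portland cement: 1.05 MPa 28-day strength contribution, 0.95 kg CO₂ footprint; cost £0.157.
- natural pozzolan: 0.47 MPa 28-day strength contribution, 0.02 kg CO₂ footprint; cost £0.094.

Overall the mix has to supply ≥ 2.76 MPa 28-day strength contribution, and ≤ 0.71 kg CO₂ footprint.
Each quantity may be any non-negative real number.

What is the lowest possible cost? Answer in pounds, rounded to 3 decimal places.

£0.517

Let x1 = kg of river sand, x2 = kg of crushed granite, x3 = kg of silica fume, x4 = kg of Portland cement, x5 = kg of natural pozzolan.
Minimise 0.033x1 + 0.027x2 + 0.655x3 + 0.157x4 + 0.094x5 s.t.:
  0.02x1 + 0.03x2 + 1.5x3 + 1.05x4 + 0.47x5 ≥ 2.76   (28-day strength contribution)
  0.01x1 + 0.01x2 + 0.03x3 + 0.95x4 + 0.02x5 ≤ 0.71   (CO₂ footprint)
  x1, x2, x3, x4, x5 ≥ 0.
At the optimum only Portland cement, natural pozzolan are positive (river sand, crushed granite, silica fume = 0). There the 28-day strength contribution and CO₂ footprint constraints are tight.
That vertex is x4 = 0.6545, x5 = 4.41.
Hence cost = 0.157·0.6545 + 0.094·4.41 = £0.51730.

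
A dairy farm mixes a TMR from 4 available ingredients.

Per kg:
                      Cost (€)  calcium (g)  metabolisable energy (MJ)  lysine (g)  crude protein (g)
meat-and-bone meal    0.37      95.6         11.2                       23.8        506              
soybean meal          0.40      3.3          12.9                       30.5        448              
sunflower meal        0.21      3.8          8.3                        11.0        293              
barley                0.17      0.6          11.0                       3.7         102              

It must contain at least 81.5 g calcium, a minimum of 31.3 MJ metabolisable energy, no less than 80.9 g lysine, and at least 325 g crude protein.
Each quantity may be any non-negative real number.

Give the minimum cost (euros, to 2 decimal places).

This is a linear program. Let x1 = kg of meat-and-bone meal, x2 = kg of soybean meal, x3 = kg of sunflower meal, x4 = kg of barley.
Minimise 0.37x1 + 0.4x2 + 0.21x3 + 0.17x4 s.t.:
  95.6x1 + 3.3x2 + 3.8x3 + 0.6x4 ≥ 81.5   (calcium)
  11.2x1 + 12.9x2 + 8.3x3 + 11x4 ≥ 31.3   (metabolisable energy)
  23.8x1 + 30.5x2 + 11x3 + 3.7x4 ≥ 80.9   (lysine)
  506x1 + 448x2 + 293x3 + 102x4 ≥ 325   (crude protein)
  x1, x2, x3, x4 ≥ 0.
The optimal basis is {meat-and-bone meal, soybean meal}; sunflower meal, barley drop out. The calcium and lysine requirements are met with equality.
That vertex is x1 = 0.782, x2 = 2.042.
Objective = 0.37·0.782 + 0.4·2.042 = 1.1061.

€1.11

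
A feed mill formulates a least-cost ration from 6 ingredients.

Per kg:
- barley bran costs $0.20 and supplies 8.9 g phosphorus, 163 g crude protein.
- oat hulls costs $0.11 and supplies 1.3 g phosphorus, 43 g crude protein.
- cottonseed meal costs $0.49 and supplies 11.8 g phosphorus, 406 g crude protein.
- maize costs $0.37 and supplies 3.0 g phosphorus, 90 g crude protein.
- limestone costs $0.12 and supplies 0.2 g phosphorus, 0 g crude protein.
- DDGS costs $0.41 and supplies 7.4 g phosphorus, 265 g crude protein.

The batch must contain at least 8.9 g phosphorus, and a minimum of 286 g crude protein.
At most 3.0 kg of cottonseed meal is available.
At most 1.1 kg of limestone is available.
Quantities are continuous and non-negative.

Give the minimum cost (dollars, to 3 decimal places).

$0.346

Let x1 = kg of barley bran, x2 = kg of oat hulls, x3 = kg of cottonseed meal, x4 = kg of maize, x5 = kg of limestone, x6 = kg of DDGS.
min 0.2x1 + 0.11x2 + 0.49x3 + 0.37x4 + 0.12x5 + 0.41x6 s.t.:
  8.9x1 + 1.3x2 + 11.8x3 + 3x4 + 0.2x5 + 7.4x6 ≥ 8.9   (phosphorus)
  163x1 + 43x2 + 406x3 + 90x4 + 265x6 ≥ 286   (crude protein)
  x3 ≤ 3
  x5 ≤ 1.1
  x1, x2, x3, x4, x5, x6 ≥ 0.
The optimal basis is {barley bran, cottonseed meal}; oat hulls, maize, limestone, DDGS drop out. There the phosphorus and crude protein constraints are tight.
So barley bran = 0.1412 kg, cottonseed meal = 0.6478 kg.
Total cost: 0.2·0.1412 + 0.49·0.6478 = 0.34566.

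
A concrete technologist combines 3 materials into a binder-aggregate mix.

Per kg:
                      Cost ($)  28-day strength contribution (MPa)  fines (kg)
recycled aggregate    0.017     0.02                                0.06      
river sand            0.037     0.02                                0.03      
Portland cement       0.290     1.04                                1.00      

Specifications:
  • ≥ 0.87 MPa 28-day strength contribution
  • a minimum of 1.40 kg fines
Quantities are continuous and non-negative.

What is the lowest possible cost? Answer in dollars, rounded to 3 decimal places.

$0.400

This is a linear program. Let x1 = kg of recycled aggregate, x2 = kg of river sand, x3 = kg of Portland cement.
min 0.017x1 + 0.037x2 + 0.29x3 subject to:
  0.02x1 + 0.02x2 + 1.04x3 ≥ 0.87   (28-day strength contribution)
  0.06x1 + 0.03x2 + 1x3 ≥ 1.4   (fines)
  x1, x2, x3 ≥ 0.
The minimum-cost mix takes nothing from river sand — only recycled aggregate, Portland cement. The 28-day strength contribution and fines requirements are met with equality.
That vertex is x1 = 13.82, x3 = 0.5708.
Objective = 0.017·13.82 + 0.29·0.5708 = 0.40047.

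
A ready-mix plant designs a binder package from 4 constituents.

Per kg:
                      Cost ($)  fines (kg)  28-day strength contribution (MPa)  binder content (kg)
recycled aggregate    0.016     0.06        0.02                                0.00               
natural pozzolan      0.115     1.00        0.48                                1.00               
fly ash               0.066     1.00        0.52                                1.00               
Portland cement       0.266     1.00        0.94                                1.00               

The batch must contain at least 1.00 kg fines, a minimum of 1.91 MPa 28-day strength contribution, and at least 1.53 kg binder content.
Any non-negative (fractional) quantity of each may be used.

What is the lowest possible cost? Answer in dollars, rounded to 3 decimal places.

$0.242

Let x1 = kg of recycled aggregate, x2 = kg of natural pozzolan, x3 = kg of fly ash, x4 = kg of Portland cement.
Minimise 0.016x1 + 0.115x2 + 0.066x3 + 0.266x4 subject to:
  0.06x1 + 1x2 + 1x3 + 1x4 ≥ 1   (fines)
  0.02x1 + 0.48x2 + 0.52x3 + 0.94x4 ≥ 1.91   (28-day strength contribution)
  1x2 + 1x3 + 1x4 ≥ 1.53   (binder content)
  x1, x2, x3, x4 ≥ 0.
The cheapest feasible vertex uses only fly ash; recycled aggregate, natural pozzolan, Portland cement are not used. Binding constraint: 28-day strength contribution.
Optimal quantities: fly ash = 3.673 kg.
Total cost: 0.066·3.673 = 0.24242.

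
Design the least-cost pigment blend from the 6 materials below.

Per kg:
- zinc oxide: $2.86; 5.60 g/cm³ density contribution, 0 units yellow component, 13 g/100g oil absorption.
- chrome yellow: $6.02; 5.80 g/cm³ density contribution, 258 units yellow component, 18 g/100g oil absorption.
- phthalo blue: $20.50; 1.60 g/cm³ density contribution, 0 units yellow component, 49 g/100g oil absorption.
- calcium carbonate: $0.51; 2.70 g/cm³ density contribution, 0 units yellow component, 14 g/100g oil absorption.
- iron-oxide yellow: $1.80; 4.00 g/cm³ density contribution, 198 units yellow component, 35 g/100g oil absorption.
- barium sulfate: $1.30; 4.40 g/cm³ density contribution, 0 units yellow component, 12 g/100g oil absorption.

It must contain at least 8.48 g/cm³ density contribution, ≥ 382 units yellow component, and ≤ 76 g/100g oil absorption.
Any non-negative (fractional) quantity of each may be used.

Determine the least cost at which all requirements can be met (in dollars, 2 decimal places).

$3.62

Let x1 = kg of zinc oxide, x2 = kg of chrome yellow, x3 = kg of phthalo blue, x4 = kg of calcium carbonate, x5 = kg of iron-oxide yellow, x6 = kg of barium sulfate.
Minimize 2.86x1 + 6.02x2 + 20.5x3 + 0.51x4 + 1.8x5 + 1.3x6 with:
  5.6x1 + 5.8x2 + 1.6x3 + 2.7x4 + 4x5 + 4.4x6 ≥ 8.48   (density contribution)
  258x2 + 198x5 ≥ 382   (yellow component)
  13x1 + 18x2 + 49x3 + 14x4 + 35x5 + 12x6 ≤ 76   (oil absorption)
  x1, x2, x3, x4, x5, x6 ≥ 0.
The optimal basis is {calcium carbonate, iron-oxide yellow}; zinc oxide, chrome yellow, phthalo blue, barium sulfate drop out. There the density contribution and yellow component constraints are tight.
Solving gives x4 = 0.2825, x5 = 1.929.
Hence cost = 0.51·0.2825 + 1.8·1.929 = $3.6163.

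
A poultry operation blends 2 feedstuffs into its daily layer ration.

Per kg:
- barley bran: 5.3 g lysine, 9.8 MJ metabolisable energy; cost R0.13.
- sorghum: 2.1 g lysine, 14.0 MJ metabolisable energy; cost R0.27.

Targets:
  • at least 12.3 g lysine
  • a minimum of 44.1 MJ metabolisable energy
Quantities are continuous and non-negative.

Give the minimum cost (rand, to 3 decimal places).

R0.585

Let x1 = kg of barley bran, x2 = kg of sorghum.
Minimise 0.13x1 + 0.27x2 s.t.:
  5.3x1 + 2.1x2 ≥ 12.3   (lysine)
  9.8x1 + 14x2 ≥ 44.1   (metabolisable energy)
  x1, x2 ≥ 0.
The minimum-cost mix takes nothing from sorghum — only barley bran. Binding constraint: metabolisable energy.
Optimal quantities: barley bran = 4.5 kg.
Cost = 0.13·4.5 = 0.58500.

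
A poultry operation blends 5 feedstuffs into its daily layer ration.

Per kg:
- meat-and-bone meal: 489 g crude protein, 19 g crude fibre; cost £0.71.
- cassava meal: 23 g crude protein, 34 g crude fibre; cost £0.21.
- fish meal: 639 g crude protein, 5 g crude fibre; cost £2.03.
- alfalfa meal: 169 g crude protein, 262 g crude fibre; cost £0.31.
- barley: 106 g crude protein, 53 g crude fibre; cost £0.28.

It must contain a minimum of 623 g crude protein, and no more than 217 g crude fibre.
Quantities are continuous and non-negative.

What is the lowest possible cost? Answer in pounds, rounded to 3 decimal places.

£0.905

This is a linear program. Let x1 = kg of meat-and-bone meal, x2 = kg of cassava meal, x3 = kg of fish meal, x4 = kg of alfalfa meal, x5 = kg of barley.
Minimise 0.71x1 + 0.21x2 + 2.03x3 + 0.31x4 + 0.28x5 subject to:
  489x1 + 23x2 + 639x3 + 169x4 + 106x5 ≥ 623   (crude protein)
  19x1 + 34x2 + 5x3 + 262x4 + 53x5 ≤ 217   (crude fibre)
  x1, x2, x3, x4, x5 ≥ 0.
The minimum-cost mix takes nothing from cassava meal, fish meal, alfalfa meal, barley — only meat-and-bone meal. There the crude protein constraint is tight.
Solving gives x1 = 1.274.
Total cost: 0.71·1.274 = 0.90454.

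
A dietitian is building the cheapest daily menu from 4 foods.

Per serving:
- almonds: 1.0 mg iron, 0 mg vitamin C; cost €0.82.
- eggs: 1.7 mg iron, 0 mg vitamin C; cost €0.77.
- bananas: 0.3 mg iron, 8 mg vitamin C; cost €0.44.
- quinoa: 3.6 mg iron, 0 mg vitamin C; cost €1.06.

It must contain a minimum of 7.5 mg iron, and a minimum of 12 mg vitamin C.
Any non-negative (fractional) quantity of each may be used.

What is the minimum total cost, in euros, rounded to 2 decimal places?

This is a linear program. Let x1 = servings of almonds, x2 = servings of eggs, x3 = servings of bananas, x4 = servings of quinoa.
min 0.82x1 + 0.77x2 + 0.44x3 + 1.06x4 s.t.:
  1x1 + 1.7x2 + 0.3x3 + 3.6x4 ≥ 7.5   (iron)
  8x3 ≥ 12   (vitamin C)
  x1, x2, x3, x4 ≥ 0.
At the optimum only bananas, quinoa are positive (almonds, eggs = 0). The iron and vitamin C requirements are met with equality.
Solving gives x3 = 1.5, x4 = 1.958.
Hence cost = 0.44·1.5 + 1.06·1.958 = €2.7355.

€2.74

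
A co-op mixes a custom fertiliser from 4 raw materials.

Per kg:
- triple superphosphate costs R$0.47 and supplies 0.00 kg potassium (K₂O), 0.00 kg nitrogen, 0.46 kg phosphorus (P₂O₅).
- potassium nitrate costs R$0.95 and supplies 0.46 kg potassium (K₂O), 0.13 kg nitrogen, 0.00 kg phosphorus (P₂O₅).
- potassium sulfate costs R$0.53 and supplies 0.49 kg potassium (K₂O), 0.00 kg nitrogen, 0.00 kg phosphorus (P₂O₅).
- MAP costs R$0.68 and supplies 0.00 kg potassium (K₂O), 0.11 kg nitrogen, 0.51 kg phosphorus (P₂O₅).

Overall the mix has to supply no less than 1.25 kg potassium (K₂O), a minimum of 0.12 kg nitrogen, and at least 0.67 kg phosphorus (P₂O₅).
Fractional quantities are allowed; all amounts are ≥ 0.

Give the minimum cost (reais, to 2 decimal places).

This is a linear program. Let x1 = kg of triple superphosphate, x2 = kg of potassium nitrate, x3 = kg of potassium sulfate, x4 = kg of MAP.
min 0.47x1 + 0.95x2 + 0.53x3 + 0.68x4 s.t.:
  0.46x2 + 0.49x3 ≥ 1.25   (potassium (K₂O))
  0.13x2 + 0.11x4 ≥ 0.12   (nitrogen)
  0.46x1 + 0.51x4 ≥ 0.67   (phosphorus (P₂O₅))
  x1, x2, x3, x4 ≥ 0.
The minimum-cost mix takes nothing from potassium nitrate — only triple superphosphate, potassium sulfate, MAP. Binding constraints: potassium (K₂O), nitrogen, phosphorus (P₂O₅).
That vertex is x1 = 0.247, x3 = 2.551, x4 = 1.091.
Objective = 0.47·0.247 + 0.53·2.551 + 0.68·1.091 = 2.2100.

R$2.21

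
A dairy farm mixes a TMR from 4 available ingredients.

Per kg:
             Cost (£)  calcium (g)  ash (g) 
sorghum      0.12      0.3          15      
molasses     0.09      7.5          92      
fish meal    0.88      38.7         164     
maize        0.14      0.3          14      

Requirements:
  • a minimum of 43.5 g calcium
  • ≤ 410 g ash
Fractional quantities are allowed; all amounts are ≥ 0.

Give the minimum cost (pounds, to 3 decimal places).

Set it up as a linear program. Let x1 = kg of sorghum, x2 = kg of molasses, x3 = kg of fish meal, x4 = kg of maize.
Minimize 0.12x1 + 0.09x2 + 0.88x3 + 0.14x4 with:
  0.3x1 + 7.5x2 + 38.7x3 + 0.3x4 ≥ 43.5   (calcium)
  15x1 + 92x2 + 164x3 + 14x4 ≤ 410   (ash)
  x1, x2, x3, x4 ≥ 0.
At the optimum only molasses, fish meal are positive (sorghum, maize = 0). Binding constraints: calcium and ash.
Solving gives x2 = 3.747, x3 = 0.3978.
Objective = 0.09·3.747 + 0.88·0.3978 = 0.68729.

£0.687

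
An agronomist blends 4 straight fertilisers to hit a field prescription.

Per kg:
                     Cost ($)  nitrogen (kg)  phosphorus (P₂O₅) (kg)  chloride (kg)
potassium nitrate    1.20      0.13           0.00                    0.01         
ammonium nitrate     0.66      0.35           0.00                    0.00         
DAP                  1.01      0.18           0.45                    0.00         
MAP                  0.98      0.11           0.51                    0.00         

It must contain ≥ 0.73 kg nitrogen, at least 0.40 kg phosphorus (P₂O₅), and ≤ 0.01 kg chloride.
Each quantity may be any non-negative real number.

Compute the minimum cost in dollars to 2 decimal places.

This is a linear program. Let x1 = kg of potassium nitrate, x2 = kg of ammonium nitrate, x3 = kg of DAP, x4 = kg of MAP.
Minimise 1.2x1 + 0.66x2 + 1.01x3 + 0.98x4 subject to:
  0.13x1 + 0.35x2 + 0.18x3 + 0.11x4 ≥ 0.73   (nitrogen)
  0.45x3 + 0.51x4 ≥ 0.4   (phosphorus (P₂O₅))
  0.01x1 ≤ 0.01   (chloride)
  x1, x2, x3, x4 ≥ 0.
The minimum-cost mix takes nothing from potassium nitrate, MAP — only ammonium nitrate, DAP. Binding constraints: nitrogen and phosphorus (P₂O₅).
Solving gives x2 = 1.629, x3 = 0.8889.
Cost = 0.66·1.629 + 1.01·0.8889 = 1.9729.

$1.97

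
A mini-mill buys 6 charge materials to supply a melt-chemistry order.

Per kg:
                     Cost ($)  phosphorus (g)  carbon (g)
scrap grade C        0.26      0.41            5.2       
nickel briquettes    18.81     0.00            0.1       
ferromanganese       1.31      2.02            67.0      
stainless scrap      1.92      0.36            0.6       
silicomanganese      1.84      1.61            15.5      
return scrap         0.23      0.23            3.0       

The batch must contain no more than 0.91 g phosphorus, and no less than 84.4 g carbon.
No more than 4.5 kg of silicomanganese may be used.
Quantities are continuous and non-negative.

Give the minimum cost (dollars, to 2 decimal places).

$10198.78

Treat it as an LP. Let x1 = kg of scrap grade C, x2 = kg of nickel briquettes, x3 = kg of ferromanganese, x4 = kg of stainless scrap, x5 = kg of silicomanganese, x6 = kg of return scrap.
Minimise 0.26x1 + 18.81x2 + 1.31x3 + 1.92x4 + 1.84x5 + 0.23x6 subject to:
  0.41x1 + 2.02x3 + 0.36x4 + 1.61x5 + 0.23x6 ≤ 0.91   (phosphorus)
  5.2x1 + 0.1x2 + 67x3 + 0.6x4 + 15.5x5 + 3x6 ≥ 84.4   (carbon)
  x5 ≤ 4.5
  x1, x2, x3, x4, x5, x6 ≥ 0.
At the optimum only nickel briquettes, ferromanganese are positive (scrap grade C, stainless scrap, silicomanganese, return scrap = 0). There the phosphorus and carbon constraints are tight.
That vertex is x2 = 542.1683, x3 = 0.450495.
Hence cost = 18.81·542.1683 + 1.31·0.450495 = $10198.7759.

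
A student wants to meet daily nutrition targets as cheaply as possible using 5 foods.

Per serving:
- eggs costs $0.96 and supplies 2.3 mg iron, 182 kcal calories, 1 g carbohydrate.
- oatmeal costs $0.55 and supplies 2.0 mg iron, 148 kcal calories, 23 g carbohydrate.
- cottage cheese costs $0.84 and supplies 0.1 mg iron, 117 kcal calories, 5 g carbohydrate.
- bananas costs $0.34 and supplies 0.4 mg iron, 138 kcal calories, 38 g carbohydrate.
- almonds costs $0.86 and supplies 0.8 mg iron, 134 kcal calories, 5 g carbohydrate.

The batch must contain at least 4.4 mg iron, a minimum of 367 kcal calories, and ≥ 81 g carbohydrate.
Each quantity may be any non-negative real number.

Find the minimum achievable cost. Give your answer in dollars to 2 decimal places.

This is a linear program. Let x1 = servings of eggs, x2 = servings of oatmeal, x3 = servings of cottage cheese, x4 = servings of bananas, x5 = servings of almonds.
Minimise 0.96x1 + 0.55x2 + 0.84x3 + 0.34x4 + 0.86x5 with:
  2.3x1 + 2x2 + 0.1x3 + 0.4x4 + 0.8x5 ≥ 4.4   (iron)
  182x1 + 148x2 + 117x3 + 138x4 + 134x5 ≥ 367   (calories)
  1x1 + 23x2 + 5x3 + 38x4 + 5x5 ≥ 81   (carbohydrate)
  x1, x2, x3, x4, x5 ≥ 0.
The optimal basis is {oatmeal, bananas}; eggs, cottage cheese, almonds drop out. There the iron and carbohydrate constraints are tight.
Solving gives x2 = 2.018, x4 = 0.9102.
Total cost: 0.55·2.018 + 0.34·0.9102 = 1.4194.

$1.42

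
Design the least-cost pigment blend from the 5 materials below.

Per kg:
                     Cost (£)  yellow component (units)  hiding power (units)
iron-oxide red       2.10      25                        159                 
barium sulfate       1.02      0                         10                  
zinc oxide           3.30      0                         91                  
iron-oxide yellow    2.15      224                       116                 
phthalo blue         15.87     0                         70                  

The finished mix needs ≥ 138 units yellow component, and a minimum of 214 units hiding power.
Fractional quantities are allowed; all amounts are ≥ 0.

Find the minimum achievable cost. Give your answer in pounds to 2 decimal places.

Set it up as a linear program. Let x1 = kg of iron-oxide red, x2 = kg of barium sulfate, x3 = kg of zinc oxide, x4 = kg of iron-oxide yellow, x5 = kg of phthalo blue.
Minimize 2.1x1 + 1.02x2 + 3.3x3 + 2.15x4 + 15.87x5 s.t.:
  25x1 + 224x4 ≥ 138   (yellow component)
  159x1 + 10x2 + 91x3 + 116x4 + 70x5 ≥ 214   (hiding power)
  x1, x2, x3, x4, x5 ≥ 0.
The minimum-cost mix takes nothing from barium sulfate, zinc oxide, phthalo blue — only iron-oxide red, iron-oxide yellow. Binding constraints: yellow component and hiding power.
Optimal quantities: iron-oxide red = 0.9759 kg, iron-oxide yellow = 0.5072 kg.
Cost = 2.1·0.9759 + 2.15·0.5072 = 3.1399.

£3.14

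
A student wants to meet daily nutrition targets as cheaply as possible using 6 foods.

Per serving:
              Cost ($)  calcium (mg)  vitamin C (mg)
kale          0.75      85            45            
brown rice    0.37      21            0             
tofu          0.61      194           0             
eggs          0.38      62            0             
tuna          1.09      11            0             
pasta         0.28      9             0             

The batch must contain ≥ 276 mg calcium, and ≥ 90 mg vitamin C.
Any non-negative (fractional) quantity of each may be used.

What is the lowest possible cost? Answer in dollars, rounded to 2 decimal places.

$1.83

Set it up as a linear program. Let x1 = servings of kale, x2 = servings of brown rice, x3 = servings of tofu, x4 = servings of eggs, x5 = servings of tuna, x6 = servings of pasta.
Minimize 0.75x1 + 0.37x2 + 0.61x3 + 0.38x4 + 1.09x5 + 0.28x6 with:
  85x1 + 21x2 + 194x3 + 62x4 + 11x5 + 9x6 ≥ 276   (calcium)
  45x1 ≥ 90   (vitamin C)
  x1, x2, x3, x4, x5, x6 ≥ 0.
At the optimum only kale, tofu are positive (brown rice, eggs, tuna, pasta = 0). Binding constraints: calcium and vitamin C.
Solving gives x1 = 2, x3 = 0.5464.
Hence cost = 0.75·2 + 0.61·0.5464 = $1.8333.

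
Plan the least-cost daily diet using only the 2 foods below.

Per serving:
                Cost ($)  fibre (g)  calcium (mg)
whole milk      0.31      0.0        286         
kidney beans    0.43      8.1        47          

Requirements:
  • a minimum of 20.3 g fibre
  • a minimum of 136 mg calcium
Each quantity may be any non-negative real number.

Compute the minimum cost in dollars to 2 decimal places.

Let x1 = servings of whole milk, x2 = servings of kidney beans.
Minimise 0.31x1 + 0.43x2 with:
  8.1x2 ≥ 20.3   (fibre)
  286x1 + 47x2 ≥ 136   (calcium)
  x1, x2 ≥ 0.
Both inputs are positive at the optimum. There the fibre and calcium constraints are tight.
So whole milk = 0.06367 servings, kidney beans = 2.506 servings.
Objective = 0.31·0.06367 + 0.43·2.506 = 1.0973.

$1.10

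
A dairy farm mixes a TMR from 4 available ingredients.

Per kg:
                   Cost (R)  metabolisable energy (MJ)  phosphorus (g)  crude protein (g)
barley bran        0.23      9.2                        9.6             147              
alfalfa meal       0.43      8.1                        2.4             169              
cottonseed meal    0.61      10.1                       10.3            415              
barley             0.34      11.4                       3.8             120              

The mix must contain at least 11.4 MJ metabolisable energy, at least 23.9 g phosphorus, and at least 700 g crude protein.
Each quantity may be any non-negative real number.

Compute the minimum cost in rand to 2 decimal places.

This is a linear program. Let x1 = kg of barley bran, x2 = kg of alfalfa meal, x3 = kg of cottonseed meal, x4 = kg of barley.
Minimize 0.23x1 + 0.43x2 + 0.61x3 + 0.34x4 s.t.:
  9.2x1 + 8.1x2 + 10.1x3 + 11.4x4 ≥ 11.4   (metabolisable energy)
  9.6x1 + 2.4x2 + 10.3x3 + 3.8x4 ≥ 23.9   (phosphorus)
  147x1 + 169x2 + 415x3 + 120x4 ≥ 700   (crude protein)
  x1, x2, x3, x4 ≥ 0.
The minimum-cost mix takes nothing from alfalfa meal, barley — only barley bran, cottonseed meal. There the phosphorus and crude protein constraints are tight.
That vertex is x1 = 1.097, x3 = 1.298.
Hence cost = 0.23·1.097 + 0.61·1.298 = R1.0441.

R1.04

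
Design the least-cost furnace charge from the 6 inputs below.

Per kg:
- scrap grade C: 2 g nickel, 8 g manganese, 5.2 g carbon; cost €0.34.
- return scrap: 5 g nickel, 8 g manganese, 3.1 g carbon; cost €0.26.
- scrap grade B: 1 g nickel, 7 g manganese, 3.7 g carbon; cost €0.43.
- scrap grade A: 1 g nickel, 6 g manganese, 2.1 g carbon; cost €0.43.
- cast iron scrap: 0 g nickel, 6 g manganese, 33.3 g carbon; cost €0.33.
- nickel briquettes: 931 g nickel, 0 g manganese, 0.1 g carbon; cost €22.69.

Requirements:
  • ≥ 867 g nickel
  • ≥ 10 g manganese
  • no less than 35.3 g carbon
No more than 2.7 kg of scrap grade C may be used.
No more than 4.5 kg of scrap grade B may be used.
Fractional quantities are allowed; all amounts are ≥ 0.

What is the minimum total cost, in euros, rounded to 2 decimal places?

Let x1 = kg of scrap grade C, x2 = kg of return scrap, x3 = kg of scrap grade B, x4 = kg of scrap grade A, x5 = kg of cast iron scrap, x6 = kg of nickel briquettes.
Minimize 0.34x1 + 0.26x2 + 0.43x3 + 0.43x4 + 0.33x5 + 22.69x6 with:
  2x1 + 5x2 + 1x3 + 1x4 + 931x6 ≥ 867   (nickel)
  8x1 + 8x2 + 7x3 + 6x4 + 6x5 ≥ 10   (manganese)
  5.2x1 + 3.1x2 + 3.7x3 + 2.1x4 + 33.3x5 + 0.1x6 ≥ 35.3   (carbon)
  x1 ≤ 2.7
  x3 ≤ 4.5
  x1, x2, x3, x4, x5, x6 ≥ 0.
The minimum-cost mix takes nothing from scrap grade C, scrap grade B, scrap grade A — only return scrap, cast iron scrap, nickel briquettes. There the nickel, manganese, carbon constraints are tight.
That vertex is x2 = 0.4914, x5 = 1.012, x6 = 0.9286.
Hence cost = 0.26·0.4914 + 0.33·1.012 + 22.69·0.9286 = €21.5317.

€21.53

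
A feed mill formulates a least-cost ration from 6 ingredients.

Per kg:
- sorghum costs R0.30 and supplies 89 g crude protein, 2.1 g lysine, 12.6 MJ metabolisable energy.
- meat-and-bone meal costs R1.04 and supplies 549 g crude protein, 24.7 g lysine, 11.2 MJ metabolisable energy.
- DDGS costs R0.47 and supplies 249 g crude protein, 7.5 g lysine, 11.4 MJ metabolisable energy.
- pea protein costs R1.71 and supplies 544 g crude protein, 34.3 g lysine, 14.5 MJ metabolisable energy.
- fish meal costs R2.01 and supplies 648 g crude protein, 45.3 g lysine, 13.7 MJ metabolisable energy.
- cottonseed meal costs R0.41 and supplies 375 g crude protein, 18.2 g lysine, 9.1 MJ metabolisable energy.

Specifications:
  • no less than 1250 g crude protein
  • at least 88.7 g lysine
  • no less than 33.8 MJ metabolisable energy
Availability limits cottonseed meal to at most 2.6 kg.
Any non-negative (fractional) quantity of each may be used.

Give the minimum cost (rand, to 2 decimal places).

R2.81

Treat it as an LP. Let x1 = kg of sorghum, x2 = kg of meat-and-bone meal, x3 = kg of DDGS, x4 = kg of pea protein, x5 = kg of fish meal, x6 = kg of cottonseed meal.
Minimise 0.3x1 + 1.04x2 + 0.47x3 + 1.71x4 + 2.01x5 + 0.41x6 with:
  89x1 + 549x2 + 249x3 + 544x4 + 648x5 + 375x6 ≥ 1250   (crude protein)
  2.1x1 + 24.7x2 + 7.5x3 + 34.3x4 + 45.3x5 + 18.2x6 ≥ 88.7   (lysine)
  12.6x1 + 11.2x2 + 11.4x3 + 14.5x4 + 13.7x5 + 9.1x6 ≥ 33.8   (metabolisable energy)
  x6 ≤ 2.6
  x1, x2, x3, x4, x5, x6 ≥ 0.
The minimum-cost mix takes nothing from sorghum, DDGS, pea protein, fish meal — only meat-and-bone meal, cottonseed meal. Binding constraints: lysine and the cottonseed meal cap.
Solving gives x2 = 1.675, x6 = 2.6.
Hence cost = 1.04·1.675 + 0.41·2.6 = R2.8080.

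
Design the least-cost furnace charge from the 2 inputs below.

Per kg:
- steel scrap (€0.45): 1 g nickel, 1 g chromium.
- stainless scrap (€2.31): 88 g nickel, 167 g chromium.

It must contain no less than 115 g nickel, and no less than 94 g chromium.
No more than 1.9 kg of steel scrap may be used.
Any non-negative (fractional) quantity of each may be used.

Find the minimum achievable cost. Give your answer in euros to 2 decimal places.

€3.02

Let x1 = kg of steel scrap, x2 = kg of stainless scrap.
Minimize 0.45x1 + 2.31x2 subject to:
  1x1 + 88x2 ≥ 115   (nickel)
  1x1 + 167x2 ≥ 94   (chromium)
  x1 ≤ 1.9
  x1, x2 ≥ 0.
At the optimum only stainless scrap is positive (steel scrap = 0). There the nickel constraint is tight.
Optimal quantities: stainless scrap = 1.307 kg.
Total cost: 2.31·1.307 = 3.0192.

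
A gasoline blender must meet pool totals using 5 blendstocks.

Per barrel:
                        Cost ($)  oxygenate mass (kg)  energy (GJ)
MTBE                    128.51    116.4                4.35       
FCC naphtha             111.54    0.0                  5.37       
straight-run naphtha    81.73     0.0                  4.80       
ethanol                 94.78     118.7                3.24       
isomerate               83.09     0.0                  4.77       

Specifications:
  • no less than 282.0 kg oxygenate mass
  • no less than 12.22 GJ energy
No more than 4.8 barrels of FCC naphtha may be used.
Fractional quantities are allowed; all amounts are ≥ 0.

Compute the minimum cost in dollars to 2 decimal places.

$302.18

Let x1 = barrels of MTBE, x2 = barrels of FCC naphtha, x3 = barrels of straight-run naphtha, x4 = barrels of ethanol, x5 = barrels of isomerate.
Minimise 128.51x1 + 111.54x2 + 81.73x3 + 94.78x4 + 83.09x5 s.t.:
  116.4x1 + 118.7x4 ≥ 282   (oxygenate mass)
  4.35x1 + 5.37x2 + 4.8x3 + 3.24x4 + 4.77x5 ≥ 12.22   (energy)
  x2 ≤ 4.8
  x1, x2, x3, x4, x5 ≥ 0.
The cheapest feasible vertex uses only straight-run naphtha, ethanol; MTBE, FCC naphtha, isomerate are not used. The oxygenate mass and energy requirements are met with equality.
So straight-run naphtha = 0.94221 barrels, ethanol = 2.3757 barrels.
Total cost: 81.73·0.94221 + 94.78·2.3757 = 302.1757.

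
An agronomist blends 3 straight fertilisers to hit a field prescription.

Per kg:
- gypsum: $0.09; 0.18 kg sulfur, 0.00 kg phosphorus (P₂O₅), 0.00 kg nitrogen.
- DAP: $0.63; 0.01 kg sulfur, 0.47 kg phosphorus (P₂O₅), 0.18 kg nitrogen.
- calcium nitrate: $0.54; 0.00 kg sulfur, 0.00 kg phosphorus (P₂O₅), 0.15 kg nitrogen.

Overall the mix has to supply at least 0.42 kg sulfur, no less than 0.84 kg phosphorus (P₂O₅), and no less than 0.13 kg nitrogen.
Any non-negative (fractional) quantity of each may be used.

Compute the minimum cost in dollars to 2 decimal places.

$1.33

Let x1 = kg of gypsum, x2 = kg of DAP, x3 = kg of calcium nitrate.
Minimize 0.09x1 + 0.63x2 + 0.54x3 with:
  0.18x1 + 0.01x2 ≥ 0.42   (sulfur)
  0.47x2 ≥ 0.84   (phosphorus (P₂O₅))
  0.18x2 + 0.15x3 ≥ 0.13   (nitrogen)
  x1, x2, x3 ≥ 0.
At the optimum only gypsum, DAP are positive (calcium nitrate = 0). Binding constraints: sulfur and phosphorus (P₂O₅).
Optimal quantities: gypsum = 2.234 kg, DAP = 1.787 kg.
Objective = 0.09·2.234 + 0.63·1.787 = 1.3269.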